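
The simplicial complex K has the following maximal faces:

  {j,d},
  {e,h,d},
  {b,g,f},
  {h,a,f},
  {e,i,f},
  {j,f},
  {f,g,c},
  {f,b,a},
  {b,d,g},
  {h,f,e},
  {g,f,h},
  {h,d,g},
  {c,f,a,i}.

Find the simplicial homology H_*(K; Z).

Fix the vertex order a < b < c < d < e < f < g < h < i < j and write every simplex with vertices in increasing order. Then dim K = 3 and the simplices of K are:

  0-simplices (10): a, b, c, d, e, f, g, h, i, j
  1-simplices (23): ab, ac, af, ah, ai, bd, bf, bg, cf, cg, ci, de, dg, dh, dj, ef, eh, ei, fg, fh, fi, fj, gh
  2-simplices (14): abf, acf, aci, afh, afi, bdg, bfg, cfg, cfi, deh, dgh, efh, efi, fgh
  3-simplices (1): acfi

Hence C_0 ≅ Z^10, C_1 ≅ Z^23, C_2 ≅ Z^14, C_3 ≅ Z^1.

Boundary ∂_1: C_1 → C_0 maps an edge to its endpoints' difference, ∂[p,q] = q − p. For instance
  ∂af = f − a.
The 10×23 boundary matrix has rank 9 and Smith normal form diag(1,1,1,1,1,1,1,1,1).

Boundary ∂_2: C_2 → C_1 acts by ∂[p,q,r] = [q,r] − [p,r] + [p,q]. For instance
  ∂acf = cf − af + ac,
  ∂efh = fh − eh + ef.
The 23×14 boundary matrix has rank 13 and Smith normal form diag(1,1,1,1,1,1,1,1,1,1,1,1,1).

∂_3: C_3 → C_2 sends each 3-simplex σ to the alternating sum Σ_i (−1)^i (σ with its i-th vertex removed). For instance
  ∂acfi = cfi − afi + aci − acf.
The 14×1 boundary matrix has rank 1 and Smith normal form diag(1).

Now H_k = ker ∂_k / im ∂_{k+1}, so:

  H_0: rank C_0 − rank ∂_1 = 10 − 9 = 1, and the invariant factors of ∂_1 are all 1, so H_0 = Z.
  H_1: rank ker ∂_1 − rank ∂_2 = (23 − 9) − 13 = 1, and the invariant factors of ∂_2 are all 1, so H_1 = Z.
  H_2: rank ker ∂_2 − rank ∂_3 = (14 − 13) − 1 = 0, and the invariant factors of ∂_3 are all 1, so H_2 = 0.
  H_3: rank ker ∂_3 − rank ∂_4 = (1 − 1) − 0 = 0, and there is no ∂_4, so H_3 = 0.

As a check, the Euler characteristic is 10 − 23 + 14 − 1 = 0, which agrees with 1 − 1 + 0 − 0 = 0.

H_0 = Z,  H_1 = Z,  H_2 = 0,  H_3 = 0.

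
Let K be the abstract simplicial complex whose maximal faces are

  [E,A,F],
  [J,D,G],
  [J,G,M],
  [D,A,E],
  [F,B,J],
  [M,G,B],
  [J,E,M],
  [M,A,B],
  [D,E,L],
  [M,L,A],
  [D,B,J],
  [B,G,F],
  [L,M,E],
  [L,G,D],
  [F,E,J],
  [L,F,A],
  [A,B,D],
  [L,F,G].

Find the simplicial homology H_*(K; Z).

H_0 = Z,  H_1 = Z ⊕ Z/2Z,  H_2 = 0.

Fix the vertex order A < B < D < E < F < G < J < L < M and write every simplex with vertices in increasing order. Then dim K = 2 and the simplices of K are:

  0-simplices (9): A, B, D, E, F, G, J, L, M
  1-simplices (27): AB, AD, AE, AF, AL, AM, BD, BF, BG, BJ, BM, DE, DG, DJ, DL, EF, EJ, EL, EM, FG, FJ, FL, GJ, GL, GM, JM, LM
  2-simplices (18): ABD, ABM, ADE, AEF, AFL, ALM, BDJ, BFG, BFJ, BGM, DEL, DGJ, DGL, EFJ, EJM, ELM, FGL, GJM

Hence C_0 ≅ Z^9, C_1 ≅ Z^27, C_2 ≅ Z^18.

∂_1: C_1 → C_0 maps an edge to its endpoints' difference, ∂[p,q] = q − p.
This gives a 9×27 integer matrix of rank 8; reducing to Smith normal form yields diagonal entries (1,1,1,1,1,1,1,1).

The boundary map ∂_2: C_2 → C_1 sends each 2-simplex [p,q,r] to [q,r] − [p,r] + [p,q]. For instance
  ∂ELM = LM − EM + EL,
  ∂GJM = JM − GM + GJ.
This gives a 27×18 integer matrix of rank 18; reducing to Smith normal form yields diagonal entries (1,1,1,1,1,1,1,1,1,1,1,1,1,1,1,1,1,2).

Computing H_k = (kernel of ∂_k) / (image of ∂_{k+1}):

  H_0: rank C_0 − rank ∂_1 = 9 − 8 = 1, and the invariant factors of ∂_1 are all 1, so H_0 = Z.
  H_1: rank ker ∂_1 − rank ∂_2 = (27 − 8) − 18 = 1, and ∂_2 has invariant factor 2 > 1, so H_1 = Z ⊕ Z/2Z.
  H_2: rank ker ∂_2 − rank ∂_3 = (18 − 18) − 0 = 0, and there is no ∂_3, so H_2 = 0.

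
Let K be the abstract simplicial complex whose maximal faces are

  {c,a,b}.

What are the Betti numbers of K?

We work with the vertex ordering a < b < c. The simplices of K, each written with vertices in increasing order, are:

  0-simplices (3): a, b, c
  1-simplices (3): ab, ac, bc
  2-simplices (1): abc

giving chain groups C_0 ≅ Z^3, C_1 ≅ Z^3, C_2 ≅ Z^1.

Boundary ∂_1: C_1 → C_0 maps an edge to its endpoints' difference, ∂[p,q] = q − p. For instance
  ∂ab = b − a.
As a 3×3 matrix over Z this has rank 2, with invariant factors (1,1).

∂_2: C_2 → C_1 maps a triangle to the signed sum of its edges. For instance
  ∂abc = bc − ac + ab.
The 3×1 boundary matrix has rank 1 and Smith normal form diag(1).

Now H_k = ker ∂_k / im ∂_{k+1}, so:

  H_0: rank C_0 − rank ∂_1 = 3 − 2 = 1, and the invariant factors of ∂_1 are all 1, so H_0 = Z.
  H_1: rank ker ∂_1 − rank ∂_2 = (3 − 2) − 1 = 0, and the invariant factors of ∂_2 are all 1, so H_1 = 0.
  H_2: rank ker ∂_2 − rank ∂_3 = (1 − 1) − 0 = 0, and there is no ∂_3, so H_2 = 0.

As a check, the Euler characteristic is 3 − 3 + 1 = 1, which agrees with 1 − 0 + 0 = 1.

Hence the Betti numbers are b_0 = 1, b_1 = 0, b_2 = 0.

b_0 = 1, b_1 = 0, b_2 = 0.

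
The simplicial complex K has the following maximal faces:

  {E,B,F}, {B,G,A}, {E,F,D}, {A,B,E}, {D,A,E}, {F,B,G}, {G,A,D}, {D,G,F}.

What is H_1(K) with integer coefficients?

H_1 = 0.

Take the total order A < B < D < E < F < G on the vertex set. Then K (dimension 2) consists of the simplices:

  0-simplices (6): A, B, D, E, F, G
  1-simplices (12): AB, AD, AE, AG, BE, BF, BG, DE, DF, DG, EF, FG
  2-simplices (8): ABE, ABG, ADE, ADG, BEF, BFG, DEF, DFG

Hence C_0 ≅ Z^6, C_1 ≅ Z^12, C_2 ≅ Z^8.

∂_1: C_1 → C_0 sends each edge [p,q] (with p < q) to q − p. For instance
  ∂AE = E − A.
This gives a 6×12 integer matrix of rank 5; reducing to Smith normal form yields diagonal entries (1,1,1,1,1).

Boundary ∂_2: C_2 → C_1 maps a triangle to the signed sum of its edges. For instance
  ∂ABE = BE − AE + AB,
  ∂DFG = FG − DG + DF.
As a 12×8 matrix over Z this has rank 7, with invariant factors (1,1,1,1,1,1,1).

Computing H_k = (kernel of ∂_k) / (image of ∂_{k+1}):

  H_1: rank ker ∂_1 − rank ∂_2 = (12 − 5) − 7 = 0, and the invariant factors of ∂_2 are all 1, so H_1 ≅ 0.

(K is a triangulation of the 2-sphere S^2.)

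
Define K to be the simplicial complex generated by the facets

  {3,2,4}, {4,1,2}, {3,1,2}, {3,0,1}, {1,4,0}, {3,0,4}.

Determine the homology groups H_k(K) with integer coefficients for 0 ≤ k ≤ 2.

We work with the vertex ordering 0 < 1 < 2 < 3 < 4. The simplices of K, each written with vertices in increasing order, are:

  0-simplices (5): [0], [1], [2], [3], [4]
  1-simplices (9): [0,1], [0,3], [0,4], [1,2], [1,3], [1,4], [2,3], [2,4], [3,4]
  2-simplices (6): [0,1,3], [0,1,4], [0,3,4], [1,2,3], [1,2,4], [2,3,4]

so the chain groups are C_0 ≅ Z^5, C_1 ≅ Z^9, C_2 ≅ Z^6.

∂_1: C_1 → C_0 is given by ∂[p,q] = [q] − [p].
This gives a 5×9 integer matrix of rank 4; reducing to Smith normal form yields diagonal entries (1,1,1,1).

∂_2: C_2 → C_1 acts by ∂[p,q,r] = [q,r] − [p,r] + [p,q]. For instance
  ∂[0,1,3] = [1,3] − [0,3] + [0,1],
  ∂[0,1,4] = [1,4] − [0,4] + [0,1].
The resulting 9×6 matrix has rank 5, and its Smith normal form has invariant factors (1,1,1,1,1).

From H_k ≅ ker(∂_k) / im(∂_{k+1}) we obtain:

  H_0: rank C_0 − rank ∂_1 = 5 − 4 = 1, and the invariant factors of ∂_1 are all 1, so H_0 = Z.
  H_1: rank ker ∂_1 − rank ∂_2 = (9 − 4) − 5 = 0, and the invariant factors of ∂_2 are all 1, so H_1 = 0.
  H_2: rank ker ∂_2 − rank ∂_3 = (6 − 5) − 0 = 1, and there is no ∂_3, so H_2 = Z.

As a check, the Euler characteristic is 5 − 9 + 6 = 2, which agrees with 1 − 0 + 1 = 2.

H_0 ≅ Z,  H_1 = 0,  H_2 ≅ Z.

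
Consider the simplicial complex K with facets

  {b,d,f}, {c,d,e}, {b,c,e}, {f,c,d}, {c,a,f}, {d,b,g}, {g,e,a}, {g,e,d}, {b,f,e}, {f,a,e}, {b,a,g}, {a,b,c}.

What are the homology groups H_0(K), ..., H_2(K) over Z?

Take the total order a < b < c < d < e < f < g on the vertex set. Then K (dimension 2) consists of the simplices:

  0-simplices (7): a, b, c, d, e, f, g
  1-simplices (18): ab, ac, ae, af, ag, bc, bd, be, bf, bg, cd, ce, cf, de, df, dg, ef, eg
  2-simplices (12): abc, abg, acf, aef, aeg, bce, bdf, bdg, bef, cde, cdf, deg

so the chain groups are C_0 ≅ Z^7, C_1 ≅ Z^18, C_2 ≅ Z^12.

The boundary map ∂_1: C_1 → C_0 maps an edge to its endpoints' difference, ∂[p,q] = q − p. For instance
  ∂bg = g − b.
This gives a 7×18 integer matrix of rank 6; reducing to Smith normal form yields diagonal entries (1,1,1,1,1,1).

∂_2: C_2 → C_1 acts by ∂[p,q,r] = [q,r] − [p,r] + [p,q]. For instance
  ∂bdf = df − bf + bd,
  ∂cdf = df − cf + cd.
This gives a 18×12 integer matrix of rank 12; reducing to Smith normal form yields diagonal entries (1,1,1,1,1,1,1,1,1,1,1,2).

Reading off H_k = ker ∂_k / im ∂_{k+1}:

  H_0: rank C_0 − rank ∂_1 = 7 − 6 = 1, and the invariant factors of ∂_1 are all 1, so H_0 = Z.
  H_1: rank ker ∂_1 − rank ∂_2 = (18 − 6) − 12 = 0, and ∂_2 has invariant factor 2 > 1, so H_1 = Z/2.
  H_2: rank ker ∂_2 − rank ∂_3 = (12 − 12) − 0 = 0, and there is no ∂_3, so H_2 = 0.

H_0 ≅ Z,  H_1 ≅ Z/2,  H_2 = 0.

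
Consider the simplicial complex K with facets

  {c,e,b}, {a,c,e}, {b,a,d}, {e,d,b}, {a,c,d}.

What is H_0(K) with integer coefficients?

H_0 = Z.

K has 5 vertices, 10 edges, 5 triangles.
rank ∂_0 = 0, rank ∂_1 = 4 ⇒ b_0 = 5 − 0 − 4 = 1; all invariant factors of ∂_1 are 1 so no torsion. So H_0 ≅ Z.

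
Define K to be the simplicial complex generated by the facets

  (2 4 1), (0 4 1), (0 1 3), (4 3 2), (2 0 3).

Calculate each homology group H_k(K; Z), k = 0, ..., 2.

H_0 = Z,  H_1 = Z,  H_2 = 0.

We work with the vertex ordering 0 < 1 < 2 < 3 < 4. The simplices of K, each written with vertices in increasing order, are:

  0-simplices (5): [0], [1], [2], [3], [4]
  1-simplices (10): [0,1], [0,2], [0,3], [0,4], [1,2], [1,3], [1,4], [2,3], [2,4], [3,4]
  2-simplices (5): [0,1,3], [0,1,4], [0,2,3], [1,2,4], [2,3,4]

giving chain groups C_0 ≅ Z^5, C_1 ≅ Z^10, C_2 ≅ Z^5.

The boundary map ∂_1: C_1 → C_0 is given by ∂[p,q] = [q] − [p].
The 5×10 boundary matrix has rank 4 and Smith normal form diag(1,1,1,1).

Boundary ∂_2: C_2 → C_1 sends each 2-simplex [p,q,r] to [q,r] − [p,r] + [p,q]. For instance
  ∂[0,1,4] = [1,4] − [0,4] + [0,1],
  ∂[1,2,4] = [2,4] − [1,4] + [1,2].
This gives a 10×5 integer matrix of rank 5; reducing to Smith normal form yields diagonal entries (1,1,1,1,1).

Now H_k = ker ∂_k / im ∂_{k+1}, so:

  H_0: rank C_0 − rank ∂_1 = 5 − 4 = 1, and the invariant factors of ∂_1 are all 1, so H_0 ≅ Z.
  H_1: rank ker ∂_1 − rank ∂_2 = (10 − 4) − 5 = 1, and the invariant factors of ∂_2 are all 1, so H_1 ≅ Z.
  H_2: rank ker ∂_2 − rank ∂_3 = (5 − 5) − 0 = 0, and there is no ∂_3, so H_2 ≅ 0.

As a check, the Euler characteristic is 5 − 10 + 5 = 0, which agrees with 1 − 1 + 0 = 0.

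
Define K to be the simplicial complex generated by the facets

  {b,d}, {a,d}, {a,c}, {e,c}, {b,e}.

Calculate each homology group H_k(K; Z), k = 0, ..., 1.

We work with the vertex ordering a < b < c < d < e. The simplices of K, each written with vertices in increasing order, are:

  0-simplices (5): a, b, c, d, e
  1-simplices (5): ac, ad, bd, be, ce

so the chain groups are C_0 ≅ Z^5, C_1 ≅ Z^5.

∂_1: C_1 → C_0 is given by ∂[p,q] = [q] − [p]. For instance
  ∂be = e − b.
The 5×5 boundary matrix has rank 4 and Smith normal form diag(1,1,1,1).

Now H_k = ker ∂_k / im ∂_{k+1}, so:

  H_0: rank C_0 − rank ∂_1 = 5 − 4 = 1, and the invariant factors of ∂_1 are all 1, so H_0 ≅ Z.
  H_1: rank ker ∂_1 − rank ∂_2 = (5 − 4) − 0 = 1, and there is no ∂_2, so H_1 ≅ Z.

As a check, the Euler characteristic is 5 − 5 = 0, which agrees with 1 − 1 = 0.
(K is a triangulation of the circle S^1.)

H_0 = Z,  H_1 = Z.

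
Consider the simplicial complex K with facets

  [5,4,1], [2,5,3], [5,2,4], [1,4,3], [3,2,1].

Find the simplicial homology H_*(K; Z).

Fix the vertex order 1 < 2 < 3 < 4 < 5 and write every simplex with vertices in increasing order. Then dim K = 2 and the simplices of K are:

  0-simplices (5): [1], [2], [3], [4], [5]
  1-simplices (10): [1,2], [1,3], [1,4], [1,5], [2,3], [2,4], [2,5], [3,4], [3,5], [4,5]
  2-simplices (5): [1,2,3], [1,3,4], [1,4,5], [2,3,5], [2,4,5]

giving chain groups C_0 ≅ Z^5, C_1 ≅ Z^10, C_2 ≅ Z^5.

Boundary ∂_1: C_1 → C_0 sends each edge [p,q] (with p < q) to q − p.
The 5×10 boundary matrix has rank 4 and Smith normal form diag(1,1,1,1).

∂_2: C_2 → C_1 maps a triangle to the signed sum of its edges. For instance
  ∂[1,3,4] = [3,4] − [1,4] + [1,3],
  ∂[2,3,5] = [3,5] − [2,5] + [2,3].
This gives a 10×5 integer matrix of rank 5; reducing to Smith normal form yields diagonal entries (1,1,1,1,1).

From H_k ≅ ker(∂_k) / im(∂_{k+1}) we obtain:

  H_0: rank C_0 − rank ∂_1 = 5 − 4 = 1, and the invariant factors of ∂_1 are all 1, so H_0 ≅ Z.
  H_1: rank ker ∂_1 − rank ∂_2 = (10 − 4) − 5 = 1, and the invariant factors of ∂_2 are all 1, so H_1 ≅ Z.
  H_2: rank ker ∂_2 − rank ∂_3 = (5 − 5) − 0 = 0, and there is no ∂_3, so H_2 ≅ 0.

H_0 = Z,  H_1 = Z,  H_2 = 0.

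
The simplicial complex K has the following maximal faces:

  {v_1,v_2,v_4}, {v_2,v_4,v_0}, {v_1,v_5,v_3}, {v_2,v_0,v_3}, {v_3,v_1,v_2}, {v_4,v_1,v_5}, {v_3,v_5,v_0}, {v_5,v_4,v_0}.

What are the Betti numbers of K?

b_0 = 1, b_1 = 0, b_2 = 1.

We work with the vertex ordering v_0 < v_1 < v_2 < v_3 < v_4 < v_5. The simplices of K, each written with vertices in increasing order, are:

  0-simplices (6): [v_0], [v_1], [v_2], [v_3], [v_4], [v_5]
  1-simplices (12): [v_0,v_2], [v_0,v_3], [v_0,v_4], [v_0,v_5], [v_1,v_2], [v_1,v_3], [v_1,v_4], [v_1,v_5], [v_2,v_3], [v_2,v_4], [v_3,v_5], [v_4,v_5]
  2-simplices (8): [v_0,v_2,v_3], [v_0,v_2,v_4], [v_0,v_3,v_5], [v_0,v_4,v_5], [v_1,v_2,v_3], [v_1,v_2,v_4], [v_1,v_3,v_5], [v_1,v_4,v_5]

giving chain groups C_0 ≅ Z^6, C_1 ≅ Z^12, C_2 ≅ Z^8.

∂_1: C_1 → C_0 sends each edge [p,q] (with p < q) to q − p. For instance
  ∂[v_1,v_3] = [v_3] − [v_1].
The 6×12 boundary matrix has rank 5 and Smith normal form diag(1,1,1,1,1).

∂_2: C_2 → C_1 sends each 2-simplex [p,q,r] to [q,r] − [p,r] + [p,q]. For instance
  ∂[v_0,v_2,v_3] = [v_2,v_3] − [v_0,v_3] + [v_0,v_2],
  ∂[v_1,v_3,v_5] = [v_3,v_5] − [v_1,v_5] + [v_1,v_3].
The 12×8 boundary matrix has rank 7 and Smith normal form diag(1,1,1,1,1,1,1).

Reading off H_k = ker ∂_k / im ∂_{k+1}:

  H_0: rank C_0 − rank ∂_1 = 6 − 5 = 1, and the invariant factors of ∂_1 are all 1, so H_0 = Z.
  H_1: rank ker ∂_1 − rank ∂_2 = (12 − 5) − 7 = 0, and the invariant factors of ∂_2 are all 1, so H_1 = 0.
  H_2: rank ker ∂_2 − rank ∂_3 = (8 − 7) − 0 = 1, and there is no ∂_3, so H_2 = Z.

As a check, the Euler characteristic is 6 − 12 + 8 = 2, which agrees with 1 − 0 + 1 = 2.

Hence the Betti numbers are b_0 = 1, b_1 = 0, b_2 = 1.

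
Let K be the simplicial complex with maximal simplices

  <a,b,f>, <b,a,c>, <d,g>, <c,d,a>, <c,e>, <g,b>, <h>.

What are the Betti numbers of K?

K has 8 vertices, 10 edges, 3 triangles.
rank ∂_0 = 0, rank ∂_1 = 6 ⇒ b_0 = 8 − 0 − 6 = 2; all invariant factors of ∂_1 are 1 so no torsion. So H_0 ≅ Z^2.
rank ∂_1 = 6, rank ∂_2 = 3 ⇒ b_1 = 10 − 6 − 3 = 1; all invariant factors of ∂_2 are 1 so no torsion. So H_1 ≅ Z.
rank ∂_2 = 3, rank ∂_3 = 0 ⇒ b_2 = 3 − 3 − 0 = 0. So H_2 ≅ 0.

b_0 = 2, b_1 = 1, b_2 = 0.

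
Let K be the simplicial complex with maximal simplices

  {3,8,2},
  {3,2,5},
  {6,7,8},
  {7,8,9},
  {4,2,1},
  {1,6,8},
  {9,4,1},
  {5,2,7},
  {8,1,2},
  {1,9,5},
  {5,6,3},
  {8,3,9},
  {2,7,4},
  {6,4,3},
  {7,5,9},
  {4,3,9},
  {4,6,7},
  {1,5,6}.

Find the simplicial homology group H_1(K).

H_1 ≅ Z^2.

Take the total order 1 < 2 < 3 < 4 < 5 < 6 < 7 < 8 < 9 on the vertex set. Then K (dimension 2) consists of the simplices:

  0-simplices (9): [1], [2], [3], [4], [5], [6], [7], [8], [9]
  1-simplices (27): (27 of them)
  2-simplices (18): [1,2,4], [1,2,8], [1,4,9], [1,5,6], [1,5,9], [1,6,8], [2,3,5], [2,3,8], [2,4,7], [2,5,7], [3,4,6], [3,4,9], [3,5,6], [3,8,9], [4,6,7], [5,7,9], [6,7,8], [7,8,9]

so the chain groups are C_0 ≅ Z^9, C_1 ≅ Z^27, C_2 ≅ Z^18.

Boundary ∂_1: C_1 → C_0 sends each edge [p,q] (with p < q) to q − p. For instance
  ∂[5,9] = [9] − [5].
The resulting 9×27 matrix has rank 8, and its Smith normal form has invariant factors (1,1,1,1,1,1,1,1).

The boundary map ∂_2: C_2 → C_1 acts by ∂[p,q,r] = [q,r] − [p,r] + [p,q]. For instance
  ∂[3,5,6] = [5,6] − [3,6] + [3,5],
  ∂[2,4,7] = [4,7] − [2,7] + [2,4].
This gives a 27×18 integer matrix of rank 17; reducing to Smith normal form yields diagonal entries (1,1,1,1,1,1,1,1,1,1,1,1,1,1,1,1,1).

Reading off H_k = ker ∂_k / im ∂_{k+1}:

  H_1: rank ker ∂_1 − rank ∂_2 = (27 − 8) − 17 = 2, and the invariant factors of ∂_2 are all 1, so H_1 ≅ Z^2.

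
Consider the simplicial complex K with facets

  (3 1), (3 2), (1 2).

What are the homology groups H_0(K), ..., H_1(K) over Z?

H_0 ≅ Z,  H_1 ≅ Z.

Take the total order 1 < 2 < 3 on the vertex set. Then K (dimension 1) consists of the simplices:

  0-simplices (3): [1], [2], [3]
  1-simplices (3): [1,2], [1,3], [2,3]

Hence C_0 ≅ Z^3, C_1 ≅ Z^3.

∂_1: C_1 → C_0 maps an edge to its endpoints' difference, ∂[p,q] = q − p. For instance
  ∂[2,3] = [3] − [2].
As a 3×3 matrix over Z this has rank 2, with invariant factors (1,1).

From H_k ≅ ker(∂_k) / im(∂_{k+1}) we obtain:

  H_0: rank C_0 − rank ∂_1 = 3 − 2 = 1, and the invariant factors of ∂_1 are all 1, so H_0 ≅ Z.
  H_1: rank ker ∂_1 − rank ∂_2 = (3 − 2) − 0 = 1, and there is no ∂_2, so H_1 ≅ Z.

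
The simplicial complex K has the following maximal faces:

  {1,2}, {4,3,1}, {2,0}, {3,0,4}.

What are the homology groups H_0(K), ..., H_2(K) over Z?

Order the vertices as 0 < 1 < 2 < 3 < 4. Listing each simplex with vertices in this order, K has dimension 2 with simplices:

  0-simplices (5): [0], [1], [2], [3], [4]
  1-simplices (7): [0,2], [0,3], [0,4], [1,2], [1,3], [1,4], [3,4]
  2-simplices (2): [0,3,4], [1,3,4]

so the chain groups are C_0 ≅ Z^5, C_1 ≅ Z^7, C_2 ≅ Z^2.

The boundary map ∂_1: C_1 → C_0 sends each edge [p,q] (with p < q) to q − p. For instance
  ∂[0,2] = [2] − [0].
This gives a 5×7 integer matrix of rank 4; reducing to Smith normal form yields diagonal entries (1,1,1,1).

∂_2: C_2 → C_1 acts by ∂[p,q,r] = [q,r] − [p,r] + [p,q]. For instance
  ∂[1,3,4] = [3,4] − [1,4] + [1,3],
  ∂[0,3,4] = [3,4] − [0,4] + [0,3].
The 7×2 boundary matrix has rank 2 and Smith normal form diag(1,1).

Reading off H_k = ker ∂_k / im ∂_{k+1}:

  H_0: rank C_0 − rank ∂_1 = 5 − 4 = 1, and the invariant factors of ∂_1 are all 1, so H_0 = Z.
  H_1: rank ker ∂_1 − rank ∂_2 = (7 − 4) − 2 = 1, and the invariant factors of ∂_2 are all 1, so H_1 = Z.
  H_2: rank ker ∂_2 − rank ∂_3 = (2 − 2) − 0 = 0, and there is no ∂_3, so H_2 = 0.

H_0 ≅ Z,  H_1 ≅ Z,  H_2 = 0.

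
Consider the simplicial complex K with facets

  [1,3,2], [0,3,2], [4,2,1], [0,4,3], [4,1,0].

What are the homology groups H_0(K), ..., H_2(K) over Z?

H_0 = Z,  H_1 = Z,  H_2 = 0.

Fix the vertex order 0 < 1 < 2 < 3 < 4 and write every simplex with vertices in increasing order. Then dim K = 2 and the simplices of K are:

  0-simplices (5): [0], [1], [2], [3], [4]
  1-simplices (10): [0,1], [0,2], [0,3], [0,4], [1,2], [1,3], [1,4], [2,3], [2,4], [3,4]
  2-simplices (5): [0,1,4], [0,2,3], [0,3,4], [1,2,3], [1,2,4]

so the chain groups are C_0 ≅ Z^5, C_1 ≅ Z^10, C_2 ≅ Z^5.

∂_1: C_1 → C_0 maps an edge to its endpoints' difference, ∂[p,q] = q − p. For instance
  ∂[0,1] = [1] − [0].
The resulting 5×10 matrix has rank 4, and its Smith normal form has invariant factors (1,1,1,1).

Boundary ∂_2: C_2 → C_1 maps a triangle to the signed sum of its edges. For instance
  ∂[0,2,3] = [2,3] − [0,3] + [0,2],
  ∂[1,2,3] = [2,3] − [1,3] + [1,2].
This gives a 10×5 integer matrix of rank 5; reducing to Smith normal form yields diagonal entries (1,1,1,1,1).

Computing H_k = (kernel of ∂_k) / (image of ∂_{k+1}):

  H_0: rank C_0 − rank ∂_1 = 5 − 4 = 1, and the invariant factors of ∂_1 are all 1, so H_0 ≅ Z.
  H_1: rank ker ∂_1 − rank ∂_2 = (10 − 4) − 5 = 1, and the invariant factors of ∂_2 are all 1, so H_1 ≅ Z.
  H_2: rank ker ∂_2 − rank ∂_3 = (5 − 5) − 0 = 0, and there is no ∂_3, so H_2 ≅ 0.

As a check, the Euler characteristic is 5 − 10 + 5 = 0, which agrees with 1 − 1 + 0 = 0.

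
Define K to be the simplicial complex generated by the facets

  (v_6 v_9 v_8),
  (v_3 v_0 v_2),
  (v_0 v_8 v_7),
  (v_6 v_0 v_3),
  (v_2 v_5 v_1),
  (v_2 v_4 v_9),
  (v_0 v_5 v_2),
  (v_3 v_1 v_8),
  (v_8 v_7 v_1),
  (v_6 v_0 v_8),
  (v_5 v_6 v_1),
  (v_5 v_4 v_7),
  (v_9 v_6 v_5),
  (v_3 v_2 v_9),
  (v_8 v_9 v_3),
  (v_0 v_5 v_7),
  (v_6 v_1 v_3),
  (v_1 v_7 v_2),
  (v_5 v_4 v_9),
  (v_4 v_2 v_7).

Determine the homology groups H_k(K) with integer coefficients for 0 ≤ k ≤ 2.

Take the total order v_0 < v_1 < v_2 < v_3 < v_4 < v_5 < v_6 < v_7 < v_8 < v_9 on the vertex set. Then K (dimension 2) consists of the simplices:

  0-simplices (10): [v_0], [v_1], [v_2], [v_3], [v_4], [v_5], [v_6], [v_7], [v_8], [v_9]
  1-simplices (30): (30 of them)
  2-simplices (20): (20 of them)

so the chain groups are C_0 ≅ Z^10, C_1 ≅ Z^30, C_2 ≅ Z^20.

∂_1: C_1 → C_0 maps an edge to its endpoints' difference, ∂[p,q] = q − p. For instance
  ∂[v_1,v_2] = [v_2] − [v_1].
As a 10×30 matrix over Z this has rank 9, with invariant factors (1,1,1,1,1,1,1,1,1).

∂_2: C_2 → C_1 maps a triangle to the signed sum of its edges. For instance
  ∂[v_0,v_7,v_8] = [v_7,v_8] − [v_0,v_8] + [v_0,v_7],
  ∂[v_3,v_8,v_9] = [v_8,v_9] − [v_3,v_9] + [v_3,v_8].
This gives a 30×20 integer matrix of rank 20; reducing to Smith normal form yields diagonal entries (1,1,1,1,1,1,1,1,1,1,1,1,1,1,1,1,1,1,1,2).

Computing H_k = (kernel of ∂_k) / (image of ∂_{k+1}):

  H_0: rank C_0 − rank ∂_1 = 10 − 9 = 1, and the invariant factors of ∂_1 are all 1, so H_0 = Z.
  H_1: rank ker ∂_1 − rank ∂_2 = (30 − 9) − 20 = 1, and ∂_2 has invariant factor 2 > 1, so H_1 = Z ⊕ Z/2.
  H_2: rank ker ∂_2 − rank ∂_3 = (20 − 20) − 0 = 0, and there is no ∂_3, so H_2 = 0.

(K is a triangulation of the Klein bottle.)

H_0 = Z,  H_1 = Z ⊕ Z/2,  H_2 = 0.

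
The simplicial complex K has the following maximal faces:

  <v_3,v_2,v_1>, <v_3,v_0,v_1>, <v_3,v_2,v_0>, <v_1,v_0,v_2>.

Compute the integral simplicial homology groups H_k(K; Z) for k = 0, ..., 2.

H_0 ≅ Z,  H_1 = 0,  H_2 ≅ Z.

Fix the vertex order v_0 < v_1 < v_2 < v_3 and write every simplex with vertices in increasing order. Then dim K = 2 and the simplices of K are:

  0-simplices (4): [v_0], [v_1], [v_2], [v_3]
  1-simplices (6): [v_0,v_1], [v_0,v_2], [v_0,v_3], [v_1,v_2], [v_1,v_3], [v_2,v_3]
  2-simplices (4): [v_0,v_1,v_2], [v_0,v_1,v_3], [v_0,v_2,v_3], [v_1,v_2,v_3]

giving chain groups C_0 ≅ Z^4, C_1 ≅ Z^6, C_2 ≅ Z^4.

∂_1: C_1 → C_0 sends each edge [p,q] (with p < q) to q − p. For instance
  ∂[v_2,v_3] = [v_3] − [v_2].
As a 4×6 matrix over Z this has rank 3, with invariant factors (1,1,1).

Boundary ∂_2: C_2 → C_1 maps a triangle to the signed sum of its edges. For instance
  ∂[v_0,v_1,v_3] = [v_1,v_3] − [v_0,v_3] + [v_0,v_1],
  ∂[v_0,v_1,v_2] = [v_1,v_2] − [v_0,v_2] + [v_0,v_1].
As a 6×4 matrix over Z this has rank 3, with invariant factors (1,1,1).

Reading off H_k = ker ∂_k / im ∂_{k+1}:

  H_0: rank C_0 − rank ∂_1 = 4 − 3 = 1, and the invariant factors of ∂_1 are all 1, so H_0 = Z.
  H_1: rank ker ∂_1 − rank ∂_2 = (6 − 3) − 3 = 0, and the invariant factors of ∂_2 are all 1, so H_1 = 0.
  H_2: rank ker ∂_2 − rank ∂_3 = (4 − 3) − 0 = 1, and there is no ∂_3, so H_2 = Z.

As a check, the Euler characteristic is 4 − 6 + 4 = 2, which agrees with 1 − 0 + 1 = 2.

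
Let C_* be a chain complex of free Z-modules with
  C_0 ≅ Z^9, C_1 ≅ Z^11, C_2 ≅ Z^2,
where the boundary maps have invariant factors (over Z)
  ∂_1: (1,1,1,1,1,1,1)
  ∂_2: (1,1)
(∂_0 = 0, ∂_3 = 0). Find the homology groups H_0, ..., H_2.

H_0 = Z^2,  H_1 = Z^2,  H_2 = 0.

H_0: b_0 = 9 − 0 − 7 = 2; torsion from ∂_1 factors > 1: none. So H_0 = Z^2.
H_1: b_1 = 11 − 7 − 2 = 2; torsion from ∂_2 factors > 1: none. So H_1 = Z^2.
H_2: b_2 = 2 − 2 − 0 = 0; torsion from ∂_3 factors > 1: none. So H_2 = 0.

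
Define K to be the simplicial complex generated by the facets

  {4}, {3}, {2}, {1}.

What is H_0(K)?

K has 4 vertices.
rank ∂_0 = 0, rank ∂_1 = 0 ⇒ b_0 = 4 − 0 − 0 = 4. So H_0 ≅ Z^4.

H_0 = Z^4.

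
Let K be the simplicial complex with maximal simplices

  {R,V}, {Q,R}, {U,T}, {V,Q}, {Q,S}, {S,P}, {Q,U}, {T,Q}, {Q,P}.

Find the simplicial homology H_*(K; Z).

H_0 ≅ Z,  H_1 ≅ Z^3.

K has 7 vertices, 9 edges.
rank ∂_0 = 0, rank ∂_1 = 6 ⇒ b_0 = 7 − 0 − 6 = 1; all invariant factors of ∂_1 are 1 so no torsion. So H_0 = Z.
rank ∂_1 = 6, rank ∂_2 = 0 ⇒ b_1 = 9 − 6 − 0 = 3. So H_1 = Z^3.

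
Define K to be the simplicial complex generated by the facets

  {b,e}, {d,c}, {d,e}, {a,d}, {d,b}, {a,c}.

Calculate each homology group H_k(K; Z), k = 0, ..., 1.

H_0 ≅ Z,  H_1 ≅ Z^2.

We work with the vertex ordering a < b < c < d < e. The simplices of K, each written with vertices in increasing order, are:

  0-simplices (5): a, b, c, d, e
  1-simplices (6): ac, ad, bd, be, cd, de

giving chain groups C_0 ≅ Z^5, C_1 ≅ Z^6.

∂_1: C_1 → C_0 maps an edge to its endpoints' difference, ∂[p,q] = q − p. For instance
  ∂cd = d − c.
The 5×6 boundary matrix has rank 4 and Smith normal form diag(1,1,1,1).

From H_k ≅ ker(∂_k) / im(∂_{k+1}) we obtain:

  H_0: rank C_0 − rank ∂_1 = 5 − 4 = 1, and the invariant factors of ∂_1 are all 1, so H_0 = Z.
  H_1: rank ker ∂_1 − rank ∂_2 = (6 − 4) − 0 = 2, and there is no ∂_2, so H_1 = Z^2.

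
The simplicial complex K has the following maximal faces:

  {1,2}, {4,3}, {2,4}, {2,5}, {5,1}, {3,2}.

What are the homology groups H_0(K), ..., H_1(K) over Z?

We work with the vertex ordering 1 < 2 < 3 < 4 < 5. The simplices of K, each written with vertices in increasing order, are:

  0-simplices (5): [1], [2], [3], [4], [5]
  1-simplices (6): [1,2], [1,5], [2,3], [2,4], [2,5], [3,4]

Hence C_0 ≅ Z^5, C_1 ≅ Z^6.

Boundary ∂_1: C_1 → C_0 sends each edge [p,q] (with p < q) to q − p. For instance
  ∂[1,5] = [5] − [1].
This gives a 5×6 integer matrix of rank 4; reducing to Smith normal form yields diagonal entries (1,1,1,1).

From H_k ≅ ker(∂_k) / im(∂_{k+1}) we obtain:

  H_0: rank C_0 − rank ∂_1 = 5 − 4 = 1, and the invariant factors of ∂_1 are all 1, so H_0 ≅ Z.
  H_1: rank ker ∂_1 − rank ∂_2 = (6 − 4) − 0 = 2, and there is no ∂_2, so H_1 ≅ Z^2.

As a check, the Euler characteristic is 5 − 6 = -1, which agrees with 1 − 2 = -1.

H_0 = Z,  H_1 = Z^2.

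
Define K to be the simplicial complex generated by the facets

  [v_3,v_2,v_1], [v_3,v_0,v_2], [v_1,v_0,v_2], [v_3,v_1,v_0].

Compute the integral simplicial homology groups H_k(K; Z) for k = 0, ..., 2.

Fix the vertex order v_0 < v_1 < v_2 < v_3 and write every simplex with vertices in increasing order. Then dim K = 2 and the simplices of K are:

  0-simplices (4): [v_0], [v_1], [v_2], [v_3]
  1-simplices (6): [v_0,v_1], [v_0,v_2], [v_0,v_3], [v_1,v_2], [v_1,v_3], [v_2,v_3]
  2-simplices (4): [v_0,v_1,v_2], [v_0,v_1,v_3], [v_0,v_2,v_3], [v_1,v_2,v_3]

giving chain groups C_0 ≅ Z^4, C_1 ≅ Z^6, C_2 ≅ Z^4.

Boundary ∂_1: C_1 → C_0 maps an edge to its endpoints' difference, ∂[p,q] = q − p.
As a 4×6 matrix over Z this has rank 3, with invariant factors (1,1,1).

The boundary map ∂_2: C_2 → C_1 maps a triangle to the signed sum of its edges. For instance
  ∂[v_0,v_1,v_2] = [v_1,v_2] − [v_0,v_2] + [v_0,v_1],
  ∂[v_0,v_1,v_3] = [v_1,v_3] − [v_0,v_3] + [v_0,v_1].
As a 6×4 matrix over Z this has rank 3, with invariant factors (1,1,1).

Reading off H_k = ker ∂_k / im ∂_{k+1}:

  H_0: rank C_0 − rank ∂_1 = 4 − 3 = 1, and the invariant factors of ∂_1 are all 1, so H_0 ≅ Z.
  H_1: rank ker ∂_1 − rank ∂_2 = (6 − 3) − 3 = 0, and the invariant factors of ∂_2 are all 1, so H_1 ≅ 0.
  H_2: rank ker ∂_2 − rank ∂_3 = (4 − 3) − 0 = 1, and there is no ∂_3, so H_2 ≅ Z.

As a check, the Euler characteristic is 4 − 6 + 4 = 2, which agrees with 1 − 0 + 1 = 2.
(K is a triangulation of the 2-sphere S^2.)

H_0 ≅ Z,  H_1 = 0,  H_2 ≅ Z.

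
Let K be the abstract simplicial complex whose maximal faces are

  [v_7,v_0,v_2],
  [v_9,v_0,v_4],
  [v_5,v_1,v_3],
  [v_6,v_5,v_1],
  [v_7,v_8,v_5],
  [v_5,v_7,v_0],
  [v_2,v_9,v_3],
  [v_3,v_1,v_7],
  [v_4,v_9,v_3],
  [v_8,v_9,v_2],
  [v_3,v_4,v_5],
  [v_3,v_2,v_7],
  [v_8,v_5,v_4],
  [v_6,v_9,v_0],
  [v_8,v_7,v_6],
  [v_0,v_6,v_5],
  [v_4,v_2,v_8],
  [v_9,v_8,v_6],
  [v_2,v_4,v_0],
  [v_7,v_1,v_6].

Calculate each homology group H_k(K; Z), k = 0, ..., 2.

K has 10 vertices, 30 edges, 20 triangles.
rank ∂_0 = 0, rank ∂_1 = 9 ⇒ b_0 = 10 − 0 − 9 = 1; all invariant factors of ∂_1 are 1 so no torsion. So H_0 ≅ Z.
rank ∂_1 = 9, rank ∂_2 = 20 ⇒ b_1 = 30 − 9 − 20 = 1; ∂_2 has invariant factor(s) [2] giving torsion. So H_1 ≅ Z ⊕ Z/2.
rank ∂_2 = 20, rank ∂_3 = 0 ⇒ b_2 = 20 − 20 − 0 = 0. So H_2 ≅ 0.

H_0 = Z,  H_1 = Z ⊕ Z/2,  H_2 = 0.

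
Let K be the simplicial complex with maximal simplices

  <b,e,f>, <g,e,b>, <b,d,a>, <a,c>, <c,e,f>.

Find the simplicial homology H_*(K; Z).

Order the vertices as a < b < c < d < e < f < g. Listing each simplex with vertices in this order, K has dimension 2 with simplices:

  0-simplices (7): a, b, c, d, e, f, g
  1-simplices (11): ab, ac, ad, bd, be, bf, bg, ce, cf, ef, eg
  2-simplices (4): abd, bef, beg, cef

so the chain groups are C_0 ≅ Z^7, C_1 ≅ Z^11, C_2 ≅ Z^4.

∂_1: C_1 → C_0 is given by ∂[p,q] = [q] − [p].
This gives a 7×11 integer matrix of rank 6; reducing to Smith normal form yields diagonal entries (1,1,1,1,1,1).

∂_2: C_2 → C_1 maps a triangle to the signed sum of its edges. For instance
  ∂cef = ef − cf + ce,
  ∂beg = eg − bg + be.
This gives a 11×4 integer matrix of rank 4; reducing to Smith normal form yields diagonal entries (1,1,1,1).

Reading off H_k = ker ∂_k / im ∂_{k+1}:

  H_0: rank C_0 − rank ∂_1 = 7 − 6 = 1, and the invariant factors of ∂_1 are all 1, so H_0 ≅ Z.
  H_1: rank ker ∂_1 − rank ∂_2 = (11 − 6) − 4 = 1, and the invariant factors of ∂_2 are all 1, so H_1 ≅ Z.
  H_2: rank ker ∂_2 − rank ∂_3 = (4 − 4) − 0 = 0, and there is no ∂_3, so H_2 ≅ 0.

As a check, the Euler characteristic is 7 − 11 + 4 = 0, which agrees with 1 − 1 + 0 = 0.

H_0 ≅ Z,  H_1 ≅ Z,  H_2 = 0.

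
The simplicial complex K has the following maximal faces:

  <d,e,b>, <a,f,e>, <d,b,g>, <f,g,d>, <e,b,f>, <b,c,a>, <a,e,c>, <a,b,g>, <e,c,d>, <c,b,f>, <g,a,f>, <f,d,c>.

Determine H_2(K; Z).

H_2 = 0.

We work with the vertex ordering a < b < c < d < e < f < g. The simplices of K, each written with vertices in increasing order, are:

  0-simplices (7): a, b, c, d, e, f, g
  1-simplices (18): ab, ac, ae, af, ag, bc, bd, be, bf, bg, cd, ce, cf, de, df, dg, ef, fg
  2-simplices (12): abc, abg, ace, aef, afg, bcf, bde, bdg, bef, cde, cdf, dfg

so the chain groups are C_0 ≅ Z^7, C_1 ≅ Z^18, C_2 ≅ Z^12.

∂_1: C_1 → C_0 maps an edge to its endpoints' difference, ∂[p,q] = q − p.
The 7×18 boundary matrix has rank 6 and Smith normal form diag(1,1,1,1,1,1).

∂_2: C_2 → C_1 acts by ∂[p,q,r] = [q,r] − [p,r] + [p,q]. For instance
  ∂bef = ef − bf + be,
  ∂bde = de − be + bd.
The resulting 18×12 matrix has rank 12, and its Smith normal form has invariant factors (1,1,1,1,1,1,1,1,1,1,1,2).

Reading off H_k = ker ∂_k / im ∂_{k+1}:

  H_2: rank ker ∂_2 − rank ∂_3 = (12 − 12) − 0 = 0, and there is no ∂_3, so H_2 = 0.

(K is a triangulation of the real projective plane RP^2.)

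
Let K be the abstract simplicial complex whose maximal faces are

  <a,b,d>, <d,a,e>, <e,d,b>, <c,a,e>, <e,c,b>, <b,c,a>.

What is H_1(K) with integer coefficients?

Order the vertices as a < b < c < d < e. Listing each simplex with vertices in this order, K has dimension 2 with simplices:

  0-simplices (5): a, b, c, d, e
  1-simplices (9): ab, ac, ad, ae, bc, bd, be, ce, de
  2-simplices (6): abc, abd, ace, ade, bce, bde

giving chain groups C_0 ≅ Z^5, C_1 ≅ Z^9, C_2 ≅ Z^6.

The boundary map ∂_1: C_1 → C_0 sends each edge [p,q] (with p < q) to q − p.
This gives a 5×9 integer matrix of rank 4; reducing to Smith normal form yields diagonal entries (1,1,1,1).

The boundary map ∂_2: C_2 → C_1 acts by ∂[p,q,r] = [q,r] − [p,r] + [p,q]. For instance
  ∂ace = ce − ae + ac,
  ∂bce = ce − be + bc.
The resulting 9×6 matrix has rank 5, and its Smith normal form has invariant factors (1,1,1,1,1).

From H_k ≅ ker(∂_k) / im(∂_{k+1}) we obtain:

  H_1: rank ker ∂_1 − rank ∂_2 = (9 − 4) − 5 = 0, and the invariant factors of ∂_2 are all 1, so H_1 ≅ 0.

H_1 ≅ 0.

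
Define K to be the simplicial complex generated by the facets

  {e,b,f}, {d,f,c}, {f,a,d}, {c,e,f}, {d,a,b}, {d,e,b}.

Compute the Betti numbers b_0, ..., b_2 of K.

b_0 = 1, b_1 = 1, b_2 = 0.

Fix the vertex order a < b < c < d < e < f and write every simplex with vertices in increasing order. Then dim K = 2 and the simplices of K are:

  0-simplices (6): a, b, c, d, e, f
  1-simplices (12): ab, ad, af, bd, be, bf, cd, ce, cf, de, df, ef
  2-simplices (6): abd, adf, bde, bef, cdf, cef

giving chain groups C_0 ≅ Z^6, C_1 ≅ Z^12, C_2 ≅ Z^6.

The boundary map ∂_1: C_1 → C_0 maps an edge to its endpoints' difference, ∂[p,q] = q − p. For instance
  ∂ab = b − a.
The resulting 6×12 matrix has rank 5, and its Smith normal form has invariant factors (1,1,1,1,1).

∂_2: C_2 → C_1 maps a triangle to the signed sum of its edges. For instance
  ∂cef = ef − cf + ce,
  ∂adf = df − af + ad.
The 12×6 boundary matrix has rank 6 and Smith normal form diag(1,1,1,1,1,1).

Computing H_k = (kernel of ∂_k) / (image of ∂_{k+1}):

  H_0: rank C_0 − rank ∂_1 = 6 − 5 = 1, and the invariant factors of ∂_1 are all 1, so H_0 = Z.
  H_1: rank ker ∂_1 − rank ∂_2 = (12 − 5) − 6 = 1, and the invariant factors of ∂_2 are all 1, so H_1 = Z.
  H_2: rank ker ∂_2 − rank ∂_3 = (6 − 6) − 0 = 0, and there is no ∂_3, so H_2 = 0.

(K is a triangulation of the cylinder S^1 x I.)

Hence the Betti numbers are b_0 = 1, b_1 = 1, b_2 = 0.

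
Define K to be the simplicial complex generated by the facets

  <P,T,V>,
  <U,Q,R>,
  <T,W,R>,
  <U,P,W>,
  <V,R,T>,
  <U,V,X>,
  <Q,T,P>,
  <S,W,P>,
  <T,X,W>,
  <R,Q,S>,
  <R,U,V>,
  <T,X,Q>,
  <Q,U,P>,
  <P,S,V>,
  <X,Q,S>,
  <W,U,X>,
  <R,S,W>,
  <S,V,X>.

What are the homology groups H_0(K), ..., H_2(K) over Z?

Fix the vertex order P < Q < R < S < T < U < V < W < X and write every simplex with vertices in increasing order. Then dim K = 2 and the simplices of K are:

  0-simplices (9): P, Q, R, S, T, U, V, W, X
  1-simplices (27): PQ, PS, PT, PU, PV, PW, QR, QS, QT, QU, QX, RS, RT, RU, RV, RW, SV, SW, SX, TV, TW, TX, UV, UW, UX, VX, WX
  2-simplices (18): PQT, PQU, PSV, PSW, PTV, PUW, QRS, QRU, QSX, QTX, RSW, RTV, RTW, RUV, SVX, TWX, UVX, UWX

so the chain groups are C_0 ≅ Z^9, C_1 ≅ Z^27, C_2 ≅ Z^18.

The boundary map ∂_1: C_1 → C_0 is given by ∂[p,q] = [q] − [p].
The resulting 9×27 matrix has rank 8, and its Smith normal form has invariant factors (1,1,1,1,1,1,1,1).

The boundary map ∂_2: C_2 → C_1 sends each 2-simplex [p,q,r] to [q,r] − [p,r] + [p,q]. For instance
  ∂UVX = VX − UX + UV,
  ∂PQT = QT − PT + PQ.
The resulting 27×18 matrix has rank 17, and its Smith normal form has invariant factors (1,1,1,1,1,1,1,1,1,1,1,1,1,1,1,1,1).

Reading off H_k = ker ∂_k / im ∂_{k+1}:

  H_0: rank C_0 − rank ∂_1 = 9 − 8 = 1, and the invariant factors of ∂_1 are all 1, so H_0 = Z.
  H_1: rank ker ∂_1 − rank ∂_2 = (27 − 8) − 17 = 2, and the invariant factors of ∂_2 are all 1, so H_1 = Z^2.
  H_2: rank ker ∂_2 − rank ∂_3 = (18 − 17) − 0 = 1, and there is no ∂_3, so H_2 = Z.

H_0 ≅ Z,  H_1 ≅ Z^2,  H_2 ≅ Z.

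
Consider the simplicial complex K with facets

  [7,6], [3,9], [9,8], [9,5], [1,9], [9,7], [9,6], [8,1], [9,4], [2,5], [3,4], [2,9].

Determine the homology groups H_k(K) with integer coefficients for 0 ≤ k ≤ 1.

H_0 = Z,  H_1 = Z^4.

We work with the vertex ordering 1 < 2 < 3 < 4 < 5 < 6 < 7 < 8 < 9. The simplices of K, each written with vertices in increasing order, are:

  0-simplices (9): [1], [2], [3], [4], [5], [6], [7], [8], [9]
  1-simplices (12): [1,8], [1,9], [2,5], [2,9], [3,4], [3,9], [4,9], [5,9], [6,7], [6,9], [7,9], [8,9]

so the chain groups are C_0 ≅ Z^9, C_1 ≅ Z^12.

∂_1: C_1 → C_0 maps an edge to its endpoints' difference, ∂[p,q] = q − p.
The 9×12 boundary matrix has rank 8 and Smith normal form diag(1,1,1,1,1,1,1,1).

From H_k ≅ ker(∂_k) / im(∂_{k+1}) we obtain:

  H_0: rank C_0 − rank ∂_1 = 9 − 8 = 1, and the invariant factors of ∂_1 are all 1, so H_0 = Z.
  H_1: rank ker ∂_1 − rank ∂_2 = (12 − 8) − 0 = 4, and there is no ∂_2, so H_1 = Z^4.

As a check, the Euler characteristic is 9 − 12 = -3, which agrees with 1 − 4 = -3.
(K is a triangulation of a wedge of 4 circles.)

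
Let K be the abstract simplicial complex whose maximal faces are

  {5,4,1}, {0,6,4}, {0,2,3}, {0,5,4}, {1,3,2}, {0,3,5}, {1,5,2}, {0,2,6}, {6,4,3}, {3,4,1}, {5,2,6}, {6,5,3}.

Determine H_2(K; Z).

Order the vertices as 0 < 1 < 2 < 3 < 4 < 5 < 6. Listing each simplex with vertices in this order, K has dimension 2 with simplices:

  0-simplices (7): [0], [1], [2], [3], [4], [5], [6]
  1-simplices (18): [0,2], [0,3], [0,4], [0,5], [0,6], [1,2], [1,3], [1,4], [1,5], [2,3], [2,5], [2,6], [3,4], [3,5], [3,6], [4,5], [4,6], [5,6]
  2-simplices (12): [0,2,3], [0,2,6], [0,3,5], [0,4,5], [0,4,6], [1,2,3], [1,2,5], [1,3,4], [1,4,5], [2,5,6], [3,4,6], [3,5,6]

Hence C_0 ≅ Z^7, C_1 ≅ Z^18, C_2 ≅ Z^12.

∂_1: C_1 → C_0 sends each edge [p,q] (with p < q) to q − p. For instance
  ∂[2,6] = [6] − [2].
The 7×18 boundary matrix has rank 6 and Smith normal form diag(1,1,1,1,1,1).

∂_2: C_2 → C_1 maps a triangle to the signed sum of its edges. For instance
  ∂[3,4,6] = [4,6] − [3,6] + [3,4],
  ∂[0,4,5] = [4,5] − [0,5] + [0,4].
As a 18×12 matrix over Z this has rank 12, with invariant factors (1,1,1,1,1,1,1,1,1,1,1,2).

Reading off H_k = ker ∂_k / im ∂_{k+1}:

  H_2: rank ker ∂_2 − rank ∂_3 = (12 − 12) − 0 = 0, and there is no ∂_3, so H_2 ≅ 0.

H_2 ≅ 0.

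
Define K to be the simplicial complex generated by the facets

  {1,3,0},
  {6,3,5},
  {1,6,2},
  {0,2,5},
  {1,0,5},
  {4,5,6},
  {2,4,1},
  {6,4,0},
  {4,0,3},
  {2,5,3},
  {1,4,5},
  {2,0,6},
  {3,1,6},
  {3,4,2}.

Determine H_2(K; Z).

Take the total order 0 < 1 < 2 < 3 < 4 < 5 < 6 on the vertex set. Then K (dimension 2) consists of the simplices:

  0-simplices (7): [0], [1], [2], [3], [4], [5], [6]
  1-simplices (21): [0,1], [0,2], [0,3], [0,4], [0,5], [0,6], [1,2], [1,3], [1,4], [1,5], [1,6], [2,3], [2,4], [2,5], [2,6], [3,4], [3,5], [3,6], [4,5], [4,6], [5,6]
  2-simplices (14): [0,1,3], [0,1,5], [0,2,5], [0,2,6], [0,3,4], [0,4,6], [1,2,4], [1,2,6], [1,3,6], [1,4,5], [2,3,4], [2,3,5], [3,5,6], [4,5,6]

giving chain groups C_0 ≅ Z^7, C_1 ≅ Z^21, C_2 ≅ Z^14.

Boundary ∂_1: C_1 → C_0 maps an edge to its endpoints' difference, ∂[p,q] = q − p.
The 7×21 boundary matrix has rank 6 and Smith normal form diag(1,1,1,1,1,1).

∂_2: C_2 → C_1 maps a triangle to the signed sum of its edges. For instance
  ∂[2,3,4] = [3,4] − [2,4] + [2,3],
  ∂[0,1,5] = [1,5] − [0,5] + [0,1].
As a 21×14 matrix over Z this has rank 13, with invariant factors (1,1,1,1,1,1,1,1,1,1,1,1,1).

Reading off H_k = ker ∂_k / im ∂_{k+1}:

  H_2: rank ker ∂_2 − rank ∂_3 = (14 − 13) − 0 = 1, and there is no ∂_3, so H_2 ≅ Z.

H_2 = Z.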